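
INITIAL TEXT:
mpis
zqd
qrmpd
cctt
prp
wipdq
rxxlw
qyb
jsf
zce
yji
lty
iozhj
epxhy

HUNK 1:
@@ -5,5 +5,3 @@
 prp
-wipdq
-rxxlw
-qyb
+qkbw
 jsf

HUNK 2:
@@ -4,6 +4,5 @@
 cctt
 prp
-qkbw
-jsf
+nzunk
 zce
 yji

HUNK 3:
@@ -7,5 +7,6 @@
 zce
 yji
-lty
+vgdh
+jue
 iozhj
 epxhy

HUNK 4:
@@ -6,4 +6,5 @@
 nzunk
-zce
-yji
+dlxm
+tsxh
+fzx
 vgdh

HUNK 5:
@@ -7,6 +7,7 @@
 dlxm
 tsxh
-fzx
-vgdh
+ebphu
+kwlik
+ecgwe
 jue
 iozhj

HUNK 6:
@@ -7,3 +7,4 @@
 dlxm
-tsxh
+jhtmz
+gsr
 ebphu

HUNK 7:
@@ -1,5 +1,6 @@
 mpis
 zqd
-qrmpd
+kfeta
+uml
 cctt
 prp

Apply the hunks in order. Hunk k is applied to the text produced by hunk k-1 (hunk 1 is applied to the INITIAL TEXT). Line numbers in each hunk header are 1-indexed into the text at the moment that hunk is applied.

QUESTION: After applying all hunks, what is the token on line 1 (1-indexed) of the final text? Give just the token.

Hunk 1: at line 5 remove [wipdq,rxxlw,qyb] add [qkbw] -> 12 lines: mpis zqd qrmpd cctt prp qkbw jsf zce yji lty iozhj epxhy
Hunk 2: at line 4 remove [qkbw,jsf] add [nzunk] -> 11 lines: mpis zqd qrmpd cctt prp nzunk zce yji lty iozhj epxhy
Hunk 3: at line 7 remove [lty] add [vgdh,jue] -> 12 lines: mpis zqd qrmpd cctt prp nzunk zce yji vgdh jue iozhj epxhy
Hunk 4: at line 6 remove [zce,yji] add [dlxm,tsxh,fzx] -> 13 lines: mpis zqd qrmpd cctt prp nzunk dlxm tsxh fzx vgdh jue iozhj epxhy
Hunk 5: at line 7 remove [fzx,vgdh] add [ebphu,kwlik,ecgwe] -> 14 lines: mpis zqd qrmpd cctt prp nzunk dlxm tsxh ebphu kwlik ecgwe jue iozhj epxhy
Hunk 6: at line 7 remove [tsxh] add [jhtmz,gsr] -> 15 lines: mpis zqd qrmpd cctt prp nzunk dlxm jhtmz gsr ebphu kwlik ecgwe jue iozhj epxhy
Hunk 7: at line 1 remove [qrmpd] add [kfeta,uml] -> 16 lines: mpis zqd kfeta uml cctt prp nzunk dlxm jhtmz gsr ebphu kwlik ecgwe jue iozhj epxhy
Final line 1: mpis

Answer: mpis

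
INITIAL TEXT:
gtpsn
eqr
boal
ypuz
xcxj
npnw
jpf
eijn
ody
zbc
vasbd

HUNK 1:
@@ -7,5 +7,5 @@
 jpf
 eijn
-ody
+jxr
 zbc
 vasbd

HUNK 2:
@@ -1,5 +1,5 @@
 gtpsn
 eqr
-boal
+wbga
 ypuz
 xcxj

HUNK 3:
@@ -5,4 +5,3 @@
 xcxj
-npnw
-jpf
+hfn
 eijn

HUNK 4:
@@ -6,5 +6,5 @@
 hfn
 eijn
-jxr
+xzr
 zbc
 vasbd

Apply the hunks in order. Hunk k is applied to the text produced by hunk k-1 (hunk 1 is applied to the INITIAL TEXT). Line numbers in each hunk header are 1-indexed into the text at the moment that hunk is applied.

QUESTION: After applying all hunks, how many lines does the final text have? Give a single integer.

Answer: 10

Derivation:
Hunk 1: at line 7 remove [ody] add [jxr] -> 11 lines: gtpsn eqr boal ypuz xcxj npnw jpf eijn jxr zbc vasbd
Hunk 2: at line 1 remove [boal] add [wbga] -> 11 lines: gtpsn eqr wbga ypuz xcxj npnw jpf eijn jxr zbc vasbd
Hunk 3: at line 5 remove [npnw,jpf] add [hfn] -> 10 lines: gtpsn eqr wbga ypuz xcxj hfn eijn jxr zbc vasbd
Hunk 4: at line 6 remove [jxr] add [xzr] -> 10 lines: gtpsn eqr wbga ypuz xcxj hfn eijn xzr zbc vasbd
Final line count: 10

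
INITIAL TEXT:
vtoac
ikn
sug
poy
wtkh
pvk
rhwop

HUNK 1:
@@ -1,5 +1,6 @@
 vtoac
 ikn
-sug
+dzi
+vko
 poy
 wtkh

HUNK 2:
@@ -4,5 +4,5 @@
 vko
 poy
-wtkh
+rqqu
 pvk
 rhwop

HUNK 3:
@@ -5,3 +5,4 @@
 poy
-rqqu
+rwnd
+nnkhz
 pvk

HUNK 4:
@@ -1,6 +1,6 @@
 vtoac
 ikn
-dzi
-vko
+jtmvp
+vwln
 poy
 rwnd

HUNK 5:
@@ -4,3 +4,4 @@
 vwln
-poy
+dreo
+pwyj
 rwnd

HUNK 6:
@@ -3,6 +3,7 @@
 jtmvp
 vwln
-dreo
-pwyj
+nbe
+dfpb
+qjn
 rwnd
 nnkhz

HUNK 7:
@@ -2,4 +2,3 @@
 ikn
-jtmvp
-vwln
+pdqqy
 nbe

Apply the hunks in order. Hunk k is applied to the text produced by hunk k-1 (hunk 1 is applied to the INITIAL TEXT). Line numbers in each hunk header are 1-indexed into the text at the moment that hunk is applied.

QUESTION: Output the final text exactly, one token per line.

Answer: vtoac
ikn
pdqqy
nbe
dfpb
qjn
rwnd
nnkhz
pvk
rhwop

Derivation:
Hunk 1: at line 1 remove [sug] add [dzi,vko] -> 8 lines: vtoac ikn dzi vko poy wtkh pvk rhwop
Hunk 2: at line 4 remove [wtkh] add [rqqu] -> 8 lines: vtoac ikn dzi vko poy rqqu pvk rhwop
Hunk 3: at line 5 remove [rqqu] add [rwnd,nnkhz] -> 9 lines: vtoac ikn dzi vko poy rwnd nnkhz pvk rhwop
Hunk 4: at line 1 remove [dzi,vko] add [jtmvp,vwln] -> 9 lines: vtoac ikn jtmvp vwln poy rwnd nnkhz pvk rhwop
Hunk 5: at line 4 remove [poy] add [dreo,pwyj] -> 10 lines: vtoac ikn jtmvp vwln dreo pwyj rwnd nnkhz pvk rhwop
Hunk 6: at line 3 remove [dreo,pwyj] add [nbe,dfpb,qjn] -> 11 lines: vtoac ikn jtmvp vwln nbe dfpb qjn rwnd nnkhz pvk rhwop
Hunk 7: at line 2 remove [jtmvp,vwln] add [pdqqy] -> 10 lines: vtoac ikn pdqqy nbe dfpb qjn rwnd nnkhz pvk rhwop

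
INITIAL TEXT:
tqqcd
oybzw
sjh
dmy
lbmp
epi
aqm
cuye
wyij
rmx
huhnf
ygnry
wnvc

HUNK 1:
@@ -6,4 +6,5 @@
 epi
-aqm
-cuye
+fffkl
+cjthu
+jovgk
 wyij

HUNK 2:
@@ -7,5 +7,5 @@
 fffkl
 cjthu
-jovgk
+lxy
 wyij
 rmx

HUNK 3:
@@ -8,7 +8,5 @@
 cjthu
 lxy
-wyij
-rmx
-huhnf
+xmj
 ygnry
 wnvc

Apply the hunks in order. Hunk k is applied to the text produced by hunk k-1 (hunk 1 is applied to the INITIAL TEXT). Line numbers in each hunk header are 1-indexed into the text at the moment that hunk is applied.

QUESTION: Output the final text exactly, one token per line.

Answer: tqqcd
oybzw
sjh
dmy
lbmp
epi
fffkl
cjthu
lxy
xmj
ygnry
wnvc

Derivation:
Hunk 1: at line 6 remove [aqm,cuye] add [fffkl,cjthu,jovgk] -> 14 lines: tqqcd oybzw sjh dmy lbmp epi fffkl cjthu jovgk wyij rmx huhnf ygnry wnvc
Hunk 2: at line 7 remove [jovgk] add [lxy] -> 14 lines: tqqcd oybzw sjh dmy lbmp epi fffkl cjthu lxy wyij rmx huhnf ygnry wnvc
Hunk 3: at line 8 remove [wyij,rmx,huhnf] add [xmj] -> 12 lines: tqqcd oybzw sjh dmy lbmp epi fffkl cjthu lxy xmj ygnry wnvc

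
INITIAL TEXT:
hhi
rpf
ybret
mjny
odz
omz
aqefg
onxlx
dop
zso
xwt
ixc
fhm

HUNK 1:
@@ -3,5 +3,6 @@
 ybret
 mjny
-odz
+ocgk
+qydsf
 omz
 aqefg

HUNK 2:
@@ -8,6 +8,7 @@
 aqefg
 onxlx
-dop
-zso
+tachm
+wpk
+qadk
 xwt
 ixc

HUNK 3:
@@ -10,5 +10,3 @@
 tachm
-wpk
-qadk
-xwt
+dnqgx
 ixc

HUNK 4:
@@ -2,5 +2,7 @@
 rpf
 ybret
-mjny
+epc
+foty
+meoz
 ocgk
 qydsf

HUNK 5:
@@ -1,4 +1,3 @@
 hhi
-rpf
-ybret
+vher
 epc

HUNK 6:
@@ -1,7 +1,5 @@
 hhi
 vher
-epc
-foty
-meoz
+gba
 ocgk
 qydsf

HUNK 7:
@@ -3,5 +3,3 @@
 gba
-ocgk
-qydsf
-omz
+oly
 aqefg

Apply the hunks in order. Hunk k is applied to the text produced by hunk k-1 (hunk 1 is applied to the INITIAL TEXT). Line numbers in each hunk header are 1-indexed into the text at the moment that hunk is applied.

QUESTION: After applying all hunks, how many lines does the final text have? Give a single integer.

Hunk 1: at line 3 remove [odz] add [ocgk,qydsf] -> 14 lines: hhi rpf ybret mjny ocgk qydsf omz aqefg onxlx dop zso xwt ixc fhm
Hunk 2: at line 8 remove [dop,zso] add [tachm,wpk,qadk] -> 15 lines: hhi rpf ybret mjny ocgk qydsf omz aqefg onxlx tachm wpk qadk xwt ixc fhm
Hunk 3: at line 10 remove [wpk,qadk,xwt] add [dnqgx] -> 13 lines: hhi rpf ybret mjny ocgk qydsf omz aqefg onxlx tachm dnqgx ixc fhm
Hunk 4: at line 2 remove [mjny] add [epc,foty,meoz] -> 15 lines: hhi rpf ybret epc foty meoz ocgk qydsf omz aqefg onxlx tachm dnqgx ixc fhm
Hunk 5: at line 1 remove [rpf,ybret] add [vher] -> 14 lines: hhi vher epc foty meoz ocgk qydsf omz aqefg onxlx tachm dnqgx ixc fhm
Hunk 6: at line 1 remove [epc,foty,meoz] add [gba] -> 12 lines: hhi vher gba ocgk qydsf omz aqefg onxlx tachm dnqgx ixc fhm
Hunk 7: at line 3 remove [ocgk,qydsf,omz] add [oly] -> 10 lines: hhi vher gba oly aqefg onxlx tachm dnqgx ixc fhm
Final line count: 10

Answer: 10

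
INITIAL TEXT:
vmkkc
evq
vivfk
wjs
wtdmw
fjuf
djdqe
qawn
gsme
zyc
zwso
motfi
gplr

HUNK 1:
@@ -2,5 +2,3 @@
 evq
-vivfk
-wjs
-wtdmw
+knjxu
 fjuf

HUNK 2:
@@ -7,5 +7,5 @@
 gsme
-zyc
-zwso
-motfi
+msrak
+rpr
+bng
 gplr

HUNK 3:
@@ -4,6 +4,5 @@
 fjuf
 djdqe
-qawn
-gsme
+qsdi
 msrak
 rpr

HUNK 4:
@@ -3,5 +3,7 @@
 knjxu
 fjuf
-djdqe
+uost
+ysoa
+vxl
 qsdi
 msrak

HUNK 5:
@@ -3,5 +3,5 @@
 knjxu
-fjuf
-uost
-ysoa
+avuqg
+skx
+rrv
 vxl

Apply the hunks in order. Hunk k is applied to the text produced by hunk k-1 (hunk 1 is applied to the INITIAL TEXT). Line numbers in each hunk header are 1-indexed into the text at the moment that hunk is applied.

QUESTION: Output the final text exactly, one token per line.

Answer: vmkkc
evq
knjxu
avuqg
skx
rrv
vxl
qsdi
msrak
rpr
bng
gplr

Derivation:
Hunk 1: at line 2 remove [vivfk,wjs,wtdmw] add [knjxu] -> 11 lines: vmkkc evq knjxu fjuf djdqe qawn gsme zyc zwso motfi gplr
Hunk 2: at line 7 remove [zyc,zwso,motfi] add [msrak,rpr,bng] -> 11 lines: vmkkc evq knjxu fjuf djdqe qawn gsme msrak rpr bng gplr
Hunk 3: at line 4 remove [qawn,gsme] add [qsdi] -> 10 lines: vmkkc evq knjxu fjuf djdqe qsdi msrak rpr bng gplr
Hunk 4: at line 3 remove [djdqe] add [uost,ysoa,vxl] -> 12 lines: vmkkc evq knjxu fjuf uost ysoa vxl qsdi msrak rpr bng gplr
Hunk 5: at line 3 remove [fjuf,uost,ysoa] add [avuqg,skx,rrv] -> 12 lines: vmkkc evq knjxu avuqg skx rrv vxl qsdi msrak rpr bng gplr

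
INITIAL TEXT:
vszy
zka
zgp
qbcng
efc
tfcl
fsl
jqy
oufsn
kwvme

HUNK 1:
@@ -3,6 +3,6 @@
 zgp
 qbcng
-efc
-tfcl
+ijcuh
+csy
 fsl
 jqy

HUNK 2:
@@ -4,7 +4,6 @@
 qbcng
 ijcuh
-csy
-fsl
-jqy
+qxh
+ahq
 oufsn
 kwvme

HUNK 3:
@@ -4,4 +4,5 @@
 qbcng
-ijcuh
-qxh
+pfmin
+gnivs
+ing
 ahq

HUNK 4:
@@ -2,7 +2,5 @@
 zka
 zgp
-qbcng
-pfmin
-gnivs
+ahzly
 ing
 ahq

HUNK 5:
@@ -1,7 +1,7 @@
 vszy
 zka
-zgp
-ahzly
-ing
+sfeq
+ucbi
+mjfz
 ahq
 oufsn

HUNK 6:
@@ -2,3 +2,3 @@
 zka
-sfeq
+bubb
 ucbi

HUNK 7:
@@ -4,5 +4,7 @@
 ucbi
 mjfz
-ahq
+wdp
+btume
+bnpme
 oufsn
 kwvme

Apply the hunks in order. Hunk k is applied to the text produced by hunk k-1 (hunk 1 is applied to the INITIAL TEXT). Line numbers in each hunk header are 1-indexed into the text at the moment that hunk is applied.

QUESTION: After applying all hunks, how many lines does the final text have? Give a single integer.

Hunk 1: at line 3 remove [efc,tfcl] add [ijcuh,csy] -> 10 lines: vszy zka zgp qbcng ijcuh csy fsl jqy oufsn kwvme
Hunk 2: at line 4 remove [csy,fsl,jqy] add [qxh,ahq] -> 9 lines: vszy zka zgp qbcng ijcuh qxh ahq oufsn kwvme
Hunk 3: at line 4 remove [ijcuh,qxh] add [pfmin,gnivs,ing] -> 10 lines: vszy zka zgp qbcng pfmin gnivs ing ahq oufsn kwvme
Hunk 4: at line 2 remove [qbcng,pfmin,gnivs] add [ahzly] -> 8 lines: vszy zka zgp ahzly ing ahq oufsn kwvme
Hunk 5: at line 1 remove [zgp,ahzly,ing] add [sfeq,ucbi,mjfz] -> 8 lines: vszy zka sfeq ucbi mjfz ahq oufsn kwvme
Hunk 6: at line 2 remove [sfeq] add [bubb] -> 8 lines: vszy zka bubb ucbi mjfz ahq oufsn kwvme
Hunk 7: at line 4 remove [ahq] add [wdp,btume,bnpme] -> 10 lines: vszy zka bubb ucbi mjfz wdp btume bnpme oufsn kwvme
Final line count: 10

Answer: 10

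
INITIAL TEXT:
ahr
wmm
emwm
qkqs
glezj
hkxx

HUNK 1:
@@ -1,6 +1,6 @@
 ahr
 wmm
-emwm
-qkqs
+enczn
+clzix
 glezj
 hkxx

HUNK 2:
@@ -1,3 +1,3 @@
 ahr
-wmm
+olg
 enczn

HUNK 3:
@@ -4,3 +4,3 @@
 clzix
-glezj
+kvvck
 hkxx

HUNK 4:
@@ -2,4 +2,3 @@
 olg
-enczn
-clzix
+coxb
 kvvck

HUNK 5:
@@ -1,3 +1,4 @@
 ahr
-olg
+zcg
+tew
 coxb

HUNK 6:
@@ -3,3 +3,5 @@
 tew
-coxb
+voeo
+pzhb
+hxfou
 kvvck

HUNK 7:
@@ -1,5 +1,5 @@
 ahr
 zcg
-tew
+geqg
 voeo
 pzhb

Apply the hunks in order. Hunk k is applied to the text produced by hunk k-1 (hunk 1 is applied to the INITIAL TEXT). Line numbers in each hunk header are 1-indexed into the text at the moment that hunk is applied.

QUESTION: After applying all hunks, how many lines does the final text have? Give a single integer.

Answer: 8

Derivation:
Hunk 1: at line 1 remove [emwm,qkqs] add [enczn,clzix] -> 6 lines: ahr wmm enczn clzix glezj hkxx
Hunk 2: at line 1 remove [wmm] add [olg] -> 6 lines: ahr olg enczn clzix glezj hkxx
Hunk 3: at line 4 remove [glezj] add [kvvck] -> 6 lines: ahr olg enczn clzix kvvck hkxx
Hunk 4: at line 2 remove [enczn,clzix] add [coxb] -> 5 lines: ahr olg coxb kvvck hkxx
Hunk 5: at line 1 remove [olg] add [zcg,tew] -> 6 lines: ahr zcg tew coxb kvvck hkxx
Hunk 6: at line 3 remove [coxb] add [voeo,pzhb,hxfou] -> 8 lines: ahr zcg tew voeo pzhb hxfou kvvck hkxx
Hunk 7: at line 1 remove [tew] add [geqg] -> 8 lines: ahr zcg geqg voeo pzhb hxfou kvvck hkxx
Final line count: 8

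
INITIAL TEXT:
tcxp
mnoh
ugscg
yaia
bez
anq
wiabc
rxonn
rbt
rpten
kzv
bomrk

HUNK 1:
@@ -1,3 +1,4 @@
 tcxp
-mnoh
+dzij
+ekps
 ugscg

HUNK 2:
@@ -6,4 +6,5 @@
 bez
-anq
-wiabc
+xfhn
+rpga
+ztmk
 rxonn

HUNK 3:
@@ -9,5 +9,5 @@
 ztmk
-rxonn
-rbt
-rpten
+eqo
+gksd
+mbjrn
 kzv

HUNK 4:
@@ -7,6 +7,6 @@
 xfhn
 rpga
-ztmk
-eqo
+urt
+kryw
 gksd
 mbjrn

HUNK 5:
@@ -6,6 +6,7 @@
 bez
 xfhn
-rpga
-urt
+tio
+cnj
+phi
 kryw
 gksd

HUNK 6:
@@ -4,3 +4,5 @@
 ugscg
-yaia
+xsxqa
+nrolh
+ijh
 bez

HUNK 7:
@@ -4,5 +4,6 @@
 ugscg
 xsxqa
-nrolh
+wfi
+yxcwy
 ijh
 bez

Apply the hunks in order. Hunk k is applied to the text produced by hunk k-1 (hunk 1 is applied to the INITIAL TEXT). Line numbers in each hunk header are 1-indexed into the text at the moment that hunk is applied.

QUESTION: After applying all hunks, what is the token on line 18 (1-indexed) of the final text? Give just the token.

Hunk 1: at line 1 remove [mnoh] add [dzij,ekps] -> 13 lines: tcxp dzij ekps ugscg yaia bez anq wiabc rxonn rbt rpten kzv bomrk
Hunk 2: at line 6 remove [anq,wiabc] add [xfhn,rpga,ztmk] -> 14 lines: tcxp dzij ekps ugscg yaia bez xfhn rpga ztmk rxonn rbt rpten kzv bomrk
Hunk 3: at line 9 remove [rxonn,rbt,rpten] add [eqo,gksd,mbjrn] -> 14 lines: tcxp dzij ekps ugscg yaia bez xfhn rpga ztmk eqo gksd mbjrn kzv bomrk
Hunk 4: at line 7 remove [ztmk,eqo] add [urt,kryw] -> 14 lines: tcxp dzij ekps ugscg yaia bez xfhn rpga urt kryw gksd mbjrn kzv bomrk
Hunk 5: at line 6 remove [rpga,urt] add [tio,cnj,phi] -> 15 lines: tcxp dzij ekps ugscg yaia bez xfhn tio cnj phi kryw gksd mbjrn kzv bomrk
Hunk 6: at line 4 remove [yaia] add [xsxqa,nrolh,ijh] -> 17 lines: tcxp dzij ekps ugscg xsxqa nrolh ijh bez xfhn tio cnj phi kryw gksd mbjrn kzv bomrk
Hunk 7: at line 4 remove [nrolh] add [wfi,yxcwy] -> 18 lines: tcxp dzij ekps ugscg xsxqa wfi yxcwy ijh bez xfhn tio cnj phi kryw gksd mbjrn kzv bomrk
Final line 18: bomrk

Answer: bomrk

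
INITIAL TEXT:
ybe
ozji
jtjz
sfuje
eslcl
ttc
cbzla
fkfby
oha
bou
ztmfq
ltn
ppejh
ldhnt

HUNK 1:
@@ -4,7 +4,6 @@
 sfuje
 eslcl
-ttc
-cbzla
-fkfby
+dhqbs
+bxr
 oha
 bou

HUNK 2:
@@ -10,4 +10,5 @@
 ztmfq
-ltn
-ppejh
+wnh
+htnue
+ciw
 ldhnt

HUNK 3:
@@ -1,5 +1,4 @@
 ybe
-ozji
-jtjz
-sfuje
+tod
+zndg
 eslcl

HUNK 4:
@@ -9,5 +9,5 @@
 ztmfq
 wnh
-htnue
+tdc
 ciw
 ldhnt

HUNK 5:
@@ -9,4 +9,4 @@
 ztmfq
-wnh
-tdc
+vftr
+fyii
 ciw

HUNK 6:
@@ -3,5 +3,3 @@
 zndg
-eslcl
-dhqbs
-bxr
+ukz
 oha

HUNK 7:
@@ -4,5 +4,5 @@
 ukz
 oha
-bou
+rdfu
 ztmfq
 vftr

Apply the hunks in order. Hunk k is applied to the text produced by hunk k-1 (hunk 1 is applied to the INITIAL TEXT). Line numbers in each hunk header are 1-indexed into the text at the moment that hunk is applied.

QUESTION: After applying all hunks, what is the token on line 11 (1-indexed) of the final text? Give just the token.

Hunk 1: at line 4 remove [ttc,cbzla,fkfby] add [dhqbs,bxr] -> 13 lines: ybe ozji jtjz sfuje eslcl dhqbs bxr oha bou ztmfq ltn ppejh ldhnt
Hunk 2: at line 10 remove [ltn,ppejh] add [wnh,htnue,ciw] -> 14 lines: ybe ozji jtjz sfuje eslcl dhqbs bxr oha bou ztmfq wnh htnue ciw ldhnt
Hunk 3: at line 1 remove [ozji,jtjz,sfuje] add [tod,zndg] -> 13 lines: ybe tod zndg eslcl dhqbs bxr oha bou ztmfq wnh htnue ciw ldhnt
Hunk 4: at line 9 remove [htnue] add [tdc] -> 13 lines: ybe tod zndg eslcl dhqbs bxr oha bou ztmfq wnh tdc ciw ldhnt
Hunk 5: at line 9 remove [wnh,tdc] add [vftr,fyii] -> 13 lines: ybe tod zndg eslcl dhqbs bxr oha bou ztmfq vftr fyii ciw ldhnt
Hunk 6: at line 3 remove [eslcl,dhqbs,bxr] add [ukz] -> 11 lines: ybe tod zndg ukz oha bou ztmfq vftr fyii ciw ldhnt
Hunk 7: at line 4 remove [bou] add [rdfu] -> 11 lines: ybe tod zndg ukz oha rdfu ztmfq vftr fyii ciw ldhnt
Final line 11: ldhnt

Answer: ldhnt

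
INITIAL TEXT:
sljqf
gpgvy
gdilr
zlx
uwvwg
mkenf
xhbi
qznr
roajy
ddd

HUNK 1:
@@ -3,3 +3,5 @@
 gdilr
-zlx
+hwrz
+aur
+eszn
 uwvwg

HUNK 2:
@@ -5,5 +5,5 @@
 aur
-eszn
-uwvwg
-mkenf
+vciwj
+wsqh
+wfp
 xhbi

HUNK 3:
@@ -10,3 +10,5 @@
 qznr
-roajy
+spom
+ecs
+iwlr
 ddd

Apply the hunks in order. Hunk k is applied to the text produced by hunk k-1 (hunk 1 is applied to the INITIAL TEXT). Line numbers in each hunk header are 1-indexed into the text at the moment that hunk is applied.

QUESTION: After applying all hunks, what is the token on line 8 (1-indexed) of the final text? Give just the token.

Hunk 1: at line 3 remove [zlx] add [hwrz,aur,eszn] -> 12 lines: sljqf gpgvy gdilr hwrz aur eszn uwvwg mkenf xhbi qznr roajy ddd
Hunk 2: at line 5 remove [eszn,uwvwg,mkenf] add [vciwj,wsqh,wfp] -> 12 lines: sljqf gpgvy gdilr hwrz aur vciwj wsqh wfp xhbi qznr roajy ddd
Hunk 3: at line 10 remove [roajy] add [spom,ecs,iwlr] -> 14 lines: sljqf gpgvy gdilr hwrz aur vciwj wsqh wfp xhbi qznr spom ecs iwlr ddd
Final line 8: wfp

Answer: wfp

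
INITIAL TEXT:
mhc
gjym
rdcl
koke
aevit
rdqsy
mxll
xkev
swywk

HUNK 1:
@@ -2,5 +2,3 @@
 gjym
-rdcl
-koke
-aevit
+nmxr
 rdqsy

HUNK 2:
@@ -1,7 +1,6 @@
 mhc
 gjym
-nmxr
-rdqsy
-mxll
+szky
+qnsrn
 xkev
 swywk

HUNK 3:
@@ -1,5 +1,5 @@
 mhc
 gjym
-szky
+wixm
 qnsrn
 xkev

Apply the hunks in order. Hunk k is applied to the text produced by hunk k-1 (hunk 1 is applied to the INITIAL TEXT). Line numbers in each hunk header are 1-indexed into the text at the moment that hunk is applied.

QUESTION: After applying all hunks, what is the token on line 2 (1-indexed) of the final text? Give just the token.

Answer: gjym

Derivation:
Hunk 1: at line 2 remove [rdcl,koke,aevit] add [nmxr] -> 7 lines: mhc gjym nmxr rdqsy mxll xkev swywk
Hunk 2: at line 1 remove [nmxr,rdqsy,mxll] add [szky,qnsrn] -> 6 lines: mhc gjym szky qnsrn xkev swywk
Hunk 3: at line 1 remove [szky] add [wixm] -> 6 lines: mhc gjym wixm qnsrn xkev swywk
Final line 2: gjym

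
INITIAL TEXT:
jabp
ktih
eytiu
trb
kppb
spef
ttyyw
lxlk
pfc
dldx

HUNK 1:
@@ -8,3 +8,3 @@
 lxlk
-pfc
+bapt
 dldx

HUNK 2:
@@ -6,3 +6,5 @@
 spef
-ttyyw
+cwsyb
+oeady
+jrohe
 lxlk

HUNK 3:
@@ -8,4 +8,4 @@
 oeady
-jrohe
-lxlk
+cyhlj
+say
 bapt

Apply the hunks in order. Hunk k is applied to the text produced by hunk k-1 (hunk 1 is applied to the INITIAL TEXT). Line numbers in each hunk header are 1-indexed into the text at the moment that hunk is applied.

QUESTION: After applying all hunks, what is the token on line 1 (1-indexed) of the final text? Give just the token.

Answer: jabp

Derivation:
Hunk 1: at line 8 remove [pfc] add [bapt] -> 10 lines: jabp ktih eytiu trb kppb spef ttyyw lxlk bapt dldx
Hunk 2: at line 6 remove [ttyyw] add [cwsyb,oeady,jrohe] -> 12 lines: jabp ktih eytiu trb kppb spef cwsyb oeady jrohe lxlk bapt dldx
Hunk 3: at line 8 remove [jrohe,lxlk] add [cyhlj,say] -> 12 lines: jabp ktih eytiu trb kppb spef cwsyb oeady cyhlj say bapt dldx
Final line 1: jabp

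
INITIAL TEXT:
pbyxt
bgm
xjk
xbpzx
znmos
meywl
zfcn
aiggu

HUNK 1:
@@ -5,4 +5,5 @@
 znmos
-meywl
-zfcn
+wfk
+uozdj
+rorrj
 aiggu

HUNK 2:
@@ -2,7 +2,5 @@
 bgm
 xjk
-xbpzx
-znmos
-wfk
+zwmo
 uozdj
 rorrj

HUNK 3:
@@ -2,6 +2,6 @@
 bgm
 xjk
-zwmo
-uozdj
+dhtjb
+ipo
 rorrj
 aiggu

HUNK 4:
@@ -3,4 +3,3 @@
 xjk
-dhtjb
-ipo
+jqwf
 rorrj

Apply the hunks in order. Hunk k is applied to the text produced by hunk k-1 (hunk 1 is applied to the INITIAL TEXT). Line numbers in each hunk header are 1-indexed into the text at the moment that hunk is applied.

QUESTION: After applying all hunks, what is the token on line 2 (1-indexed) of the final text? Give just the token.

Answer: bgm

Derivation:
Hunk 1: at line 5 remove [meywl,zfcn] add [wfk,uozdj,rorrj] -> 9 lines: pbyxt bgm xjk xbpzx znmos wfk uozdj rorrj aiggu
Hunk 2: at line 2 remove [xbpzx,znmos,wfk] add [zwmo] -> 7 lines: pbyxt bgm xjk zwmo uozdj rorrj aiggu
Hunk 3: at line 2 remove [zwmo,uozdj] add [dhtjb,ipo] -> 7 lines: pbyxt bgm xjk dhtjb ipo rorrj aiggu
Hunk 4: at line 3 remove [dhtjb,ipo] add [jqwf] -> 6 lines: pbyxt bgm xjk jqwf rorrj aiggu
Final line 2: bgm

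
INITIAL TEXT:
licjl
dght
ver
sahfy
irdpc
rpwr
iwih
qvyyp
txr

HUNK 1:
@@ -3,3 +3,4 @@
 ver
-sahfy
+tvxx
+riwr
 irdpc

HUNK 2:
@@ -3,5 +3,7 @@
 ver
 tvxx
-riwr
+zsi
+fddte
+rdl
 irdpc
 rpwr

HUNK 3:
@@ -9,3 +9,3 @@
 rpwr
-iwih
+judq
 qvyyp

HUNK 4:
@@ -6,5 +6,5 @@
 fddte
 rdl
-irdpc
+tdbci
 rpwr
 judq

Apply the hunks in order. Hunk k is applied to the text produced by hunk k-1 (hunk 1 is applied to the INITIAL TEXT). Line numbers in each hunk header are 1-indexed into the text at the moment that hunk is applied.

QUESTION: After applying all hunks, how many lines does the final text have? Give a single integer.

Hunk 1: at line 3 remove [sahfy] add [tvxx,riwr] -> 10 lines: licjl dght ver tvxx riwr irdpc rpwr iwih qvyyp txr
Hunk 2: at line 3 remove [riwr] add [zsi,fddte,rdl] -> 12 lines: licjl dght ver tvxx zsi fddte rdl irdpc rpwr iwih qvyyp txr
Hunk 3: at line 9 remove [iwih] add [judq] -> 12 lines: licjl dght ver tvxx zsi fddte rdl irdpc rpwr judq qvyyp txr
Hunk 4: at line 6 remove [irdpc] add [tdbci] -> 12 lines: licjl dght ver tvxx zsi fddte rdl tdbci rpwr judq qvyyp txr
Final line count: 12

Answer: 12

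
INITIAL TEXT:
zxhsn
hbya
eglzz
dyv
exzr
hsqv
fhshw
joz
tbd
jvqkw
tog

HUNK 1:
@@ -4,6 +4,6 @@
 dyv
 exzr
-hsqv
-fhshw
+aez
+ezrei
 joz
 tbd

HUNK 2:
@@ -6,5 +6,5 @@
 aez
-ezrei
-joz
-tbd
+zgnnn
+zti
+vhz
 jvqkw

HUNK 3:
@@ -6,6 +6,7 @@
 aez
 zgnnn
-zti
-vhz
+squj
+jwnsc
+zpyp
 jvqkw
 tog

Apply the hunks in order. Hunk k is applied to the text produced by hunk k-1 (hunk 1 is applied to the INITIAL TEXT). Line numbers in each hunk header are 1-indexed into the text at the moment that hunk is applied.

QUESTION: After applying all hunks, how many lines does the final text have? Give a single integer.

Answer: 12

Derivation:
Hunk 1: at line 4 remove [hsqv,fhshw] add [aez,ezrei] -> 11 lines: zxhsn hbya eglzz dyv exzr aez ezrei joz tbd jvqkw tog
Hunk 2: at line 6 remove [ezrei,joz,tbd] add [zgnnn,zti,vhz] -> 11 lines: zxhsn hbya eglzz dyv exzr aez zgnnn zti vhz jvqkw tog
Hunk 3: at line 6 remove [zti,vhz] add [squj,jwnsc,zpyp] -> 12 lines: zxhsn hbya eglzz dyv exzr aez zgnnn squj jwnsc zpyp jvqkw tog
Final line count: 12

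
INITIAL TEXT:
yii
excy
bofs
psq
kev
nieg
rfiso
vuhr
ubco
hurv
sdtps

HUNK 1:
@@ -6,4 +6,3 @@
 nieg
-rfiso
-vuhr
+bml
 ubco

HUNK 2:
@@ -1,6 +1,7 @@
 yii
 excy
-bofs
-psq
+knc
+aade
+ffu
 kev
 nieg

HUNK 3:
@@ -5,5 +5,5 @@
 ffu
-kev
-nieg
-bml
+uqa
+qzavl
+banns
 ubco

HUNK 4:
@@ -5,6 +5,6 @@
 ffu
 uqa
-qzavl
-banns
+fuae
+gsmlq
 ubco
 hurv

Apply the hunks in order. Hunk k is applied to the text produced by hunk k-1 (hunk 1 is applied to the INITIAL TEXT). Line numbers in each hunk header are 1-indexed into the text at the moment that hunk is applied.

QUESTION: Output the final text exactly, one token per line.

Answer: yii
excy
knc
aade
ffu
uqa
fuae
gsmlq
ubco
hurv
sdtps

Derivation:
Hunk 1: at line 6 remove [rfiso,vuhr] add [bml] -> 10 lines: yii excy bofs psq kev nieg bml ubco hurv sdtps
Hunk 2: at line 1 remove [bofs,psq] add [knc,aade,ffu] -> 11 lines: yii excy knc aade ffu kev nieg bml ubco hurv sdtps
Hunk 3: at line 5 remove [kev,nieg,bml] add [uqa,qzavl,banns] -> 11 lines: yii excy knc aade ffu uqa qzavl banns ubco hurv sdtps
Hunk 4: at line 5 remove [qzavl,banns] add [fuae,gsmlq] -> 11 lines: yii excy knc aade ffu uqa fuae gsmlq ubco hurv sdtps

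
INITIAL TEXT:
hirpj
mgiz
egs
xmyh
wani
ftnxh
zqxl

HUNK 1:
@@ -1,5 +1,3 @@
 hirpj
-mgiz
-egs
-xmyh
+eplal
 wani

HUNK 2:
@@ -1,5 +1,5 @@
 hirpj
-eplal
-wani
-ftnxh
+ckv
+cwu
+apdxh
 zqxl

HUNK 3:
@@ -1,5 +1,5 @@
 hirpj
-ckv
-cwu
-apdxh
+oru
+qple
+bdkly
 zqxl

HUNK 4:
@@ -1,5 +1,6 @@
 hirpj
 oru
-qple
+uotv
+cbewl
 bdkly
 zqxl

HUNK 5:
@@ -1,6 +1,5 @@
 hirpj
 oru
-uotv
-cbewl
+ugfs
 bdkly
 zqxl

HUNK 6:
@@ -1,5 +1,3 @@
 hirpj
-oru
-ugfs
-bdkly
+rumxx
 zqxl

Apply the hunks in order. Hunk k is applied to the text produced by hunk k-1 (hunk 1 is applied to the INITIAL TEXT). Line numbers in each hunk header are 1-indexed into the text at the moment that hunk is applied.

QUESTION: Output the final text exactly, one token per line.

Hunk 1: at line 1 remove [mgiz,egs,xmyh] add [eplal] -> 5 lines: hirpj eplal wani ftnxh zqxl
Hunk 2: at line 1 remove [eplal,wani,ftnxh] add [ckv,cwu,apdxh] -> 5 lines: hirpj ckv cwu apdxh zqxl
Hunk 3: at line 1 remove [ckv,cwu,apdxh] add [oru,qple,bdkly] -> 5 lines: hirpj oru qple bdkly zqxl
Hunk 4: at line 1 remove [qple] add [uotv,cbewl] -> 6 lines: hirpj oru uotv cbewl bdkly zqxl
Hunk 5: at line 1 remove [uotv,cbewl] add [ugfs] -> 5 lines: hirpj oru ugfs bdkly zqxl
Hunk 6: at line 1 remove [oru,ugfs,bdkly] add [rumxx] -> 3 lines: hirpj rumxx zqxl

Answer: hirpj
rumxx
zqxl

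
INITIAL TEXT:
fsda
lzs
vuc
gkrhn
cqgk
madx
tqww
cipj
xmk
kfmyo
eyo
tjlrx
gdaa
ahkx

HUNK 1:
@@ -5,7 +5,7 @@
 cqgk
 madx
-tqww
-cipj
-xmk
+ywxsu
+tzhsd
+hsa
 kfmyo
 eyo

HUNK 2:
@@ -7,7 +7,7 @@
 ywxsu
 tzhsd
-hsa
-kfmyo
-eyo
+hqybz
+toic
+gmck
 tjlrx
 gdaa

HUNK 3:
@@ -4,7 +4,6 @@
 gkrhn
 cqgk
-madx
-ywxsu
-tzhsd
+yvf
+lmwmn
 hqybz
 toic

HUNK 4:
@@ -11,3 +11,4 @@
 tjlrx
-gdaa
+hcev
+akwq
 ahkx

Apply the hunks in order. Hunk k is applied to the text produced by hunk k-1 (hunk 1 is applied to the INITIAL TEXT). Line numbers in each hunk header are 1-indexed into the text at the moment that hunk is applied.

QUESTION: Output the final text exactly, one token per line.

Hunk 1: at line 5 remove [tqww,cipj,xmk] add [ywxsu,tzhsd,hsa] -> 14 lines: fsda lzs vuc gkrhn cqgk madx ywxsu tzhsd hsa kfmyo eyo tjlrx gdaa ahkx
Hunk 2: at line 7 remove [hsa,kfmyo,eyo] add [hqybz,toic,gmck] -> 14 lines: fsda lzs vuc gkrhn cqgk madx ywxsu tzhsd hqybz toic gmck tjlrx gdaa ahkx
Hunk 3: at line 4 remove [madx,ywxsu,tzhsd] add [yvf,lmwmn] -> 13 lines: fsda lzs vuc gkrhn cqgk yvf lmwmn hqybz toic gmck tjlrx gdaa ahkx
Hunk 4: at line 11 remove [gdaa] add [hcev,akwq] -> 14 lines: fsda lzs vuc gkrhn cqgk yvf lmwmn hqybz toic gmck tjlrx hcev akwq ahkx

Answer: fsda
lzs
vuc
gkrhn
cqgk
yvf
lmwmn
hqybz
toic
gmck
tjlrx
hcev
akwq
ahkx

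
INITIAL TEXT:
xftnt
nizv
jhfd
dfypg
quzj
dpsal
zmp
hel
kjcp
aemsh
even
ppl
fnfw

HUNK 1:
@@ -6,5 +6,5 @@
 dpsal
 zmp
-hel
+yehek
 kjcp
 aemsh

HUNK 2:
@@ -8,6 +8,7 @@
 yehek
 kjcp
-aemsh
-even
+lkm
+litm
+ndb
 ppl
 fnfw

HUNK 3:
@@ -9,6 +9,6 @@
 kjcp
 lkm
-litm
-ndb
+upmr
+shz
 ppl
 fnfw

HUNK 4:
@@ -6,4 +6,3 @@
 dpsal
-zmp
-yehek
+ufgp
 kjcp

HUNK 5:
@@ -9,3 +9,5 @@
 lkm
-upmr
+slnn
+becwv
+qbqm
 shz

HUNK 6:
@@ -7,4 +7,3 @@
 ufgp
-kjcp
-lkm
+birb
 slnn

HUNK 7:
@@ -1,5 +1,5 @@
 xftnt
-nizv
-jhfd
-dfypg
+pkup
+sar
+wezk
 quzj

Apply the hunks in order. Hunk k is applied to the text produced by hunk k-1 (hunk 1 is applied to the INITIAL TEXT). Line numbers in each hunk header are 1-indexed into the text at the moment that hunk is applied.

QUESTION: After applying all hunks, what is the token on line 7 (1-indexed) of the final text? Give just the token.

Answer: ufgp

Derivation:
Hunk 1: at line 6 remove [hel] add [yehek] -> 13 lines: xftnt nizv jhfd dfypg quzj dpsal zmp yehek kjcp aemsh even ppl fnfw
Hunk 2: at line 8 remove [aemsh,even] add [lkm,litm,ndb] -> 14 lines: xftnt nizv jhfd dfypg quzj dpsal zmp yehek kjcp lkm litm ndb ppl fnfw
Hunk 3: at line 9 remove [litm,ndb] add [upmr,shz] -> 14 lines: xftnt nizv jhfd dfypg quzj dpsal zmp yehek kjcp lkm upmr shz ppl fnfw
Hunk 4: at line 6 remove [zmp,yehek] add [ufgp] -> 13 lines: xftnt nizv jhfd dfypg quzj dpsal ufgp kjcp lkm upmr shz ppl fnfw
Hunk 5: at line 9 remove [upmr] add [slnn,becwv,qbqm] -> 15 lines: xftnt nizv jhfd dfypg quzj dpsal ufgp kjcp lkm slnn becwv qbqm shz ppl fnfw
Hunk 6: at line 7 remove [kjcp,lkm] add [birb] -> 14 lines: xftnt nizv jhfd dfypg quzj dpsal ufgp birb slnn becwv qbqm shz ppl fnfw
Hunk 7: at line 1 remove [nizv,jhfd,dfypg] add [pkup,sar,wezk] -> 14 lines: xftnt pkup sar wezk quzj dpsal ufgp birb slnn becwv qbqm shz ppl fnfw
Final line 7: ufgp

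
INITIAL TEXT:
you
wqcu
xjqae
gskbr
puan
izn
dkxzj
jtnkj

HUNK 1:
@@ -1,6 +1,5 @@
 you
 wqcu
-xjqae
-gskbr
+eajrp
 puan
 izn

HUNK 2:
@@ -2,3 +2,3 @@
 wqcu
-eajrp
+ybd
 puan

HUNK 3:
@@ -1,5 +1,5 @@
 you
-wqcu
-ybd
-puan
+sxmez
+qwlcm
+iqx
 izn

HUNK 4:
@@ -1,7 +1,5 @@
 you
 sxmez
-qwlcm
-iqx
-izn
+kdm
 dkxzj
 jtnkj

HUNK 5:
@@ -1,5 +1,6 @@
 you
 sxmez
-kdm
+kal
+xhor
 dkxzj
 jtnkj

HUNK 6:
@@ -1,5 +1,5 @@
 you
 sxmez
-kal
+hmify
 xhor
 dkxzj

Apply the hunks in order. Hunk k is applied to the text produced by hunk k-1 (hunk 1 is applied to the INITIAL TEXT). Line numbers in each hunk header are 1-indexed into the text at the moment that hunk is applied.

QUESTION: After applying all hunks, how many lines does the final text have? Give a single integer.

Hunk 1: at line 1 remove [xjqae,gskbr] add [eajrp] -> 7 lines: you wqcu eajrp puan izn dkxzj jtnkj
Hunk 2: at line 2 remove [eajrp] add [ybd] -> 7 lines: you wqcu ybd puan izn dkxzj jtnkj
Hunk 3: at line 1 remove [wqcu,ybd,puan] add [sxmez,qwlcm,iqx] -> 7 lines: you sxmez qwlcm iqx izn dkxzj jtnkj
Hunk 4: at line 1 remove [qwlcm,iqx,izn] add [kdm] -> 5 lines: you sxmez kdm dkxzj jtnkj
Hunk 5: at line 1 remove [kdm] add [kal,xhor] -> 6 lines: you sxmez kal xhor dkxzj jtnkj
Hunk 6: at line 1 remove [kal] add [hmify] -> 6 lines: you sxmez hmify xhor dkxzj jtnkj
Final line count: 6

Answer: 6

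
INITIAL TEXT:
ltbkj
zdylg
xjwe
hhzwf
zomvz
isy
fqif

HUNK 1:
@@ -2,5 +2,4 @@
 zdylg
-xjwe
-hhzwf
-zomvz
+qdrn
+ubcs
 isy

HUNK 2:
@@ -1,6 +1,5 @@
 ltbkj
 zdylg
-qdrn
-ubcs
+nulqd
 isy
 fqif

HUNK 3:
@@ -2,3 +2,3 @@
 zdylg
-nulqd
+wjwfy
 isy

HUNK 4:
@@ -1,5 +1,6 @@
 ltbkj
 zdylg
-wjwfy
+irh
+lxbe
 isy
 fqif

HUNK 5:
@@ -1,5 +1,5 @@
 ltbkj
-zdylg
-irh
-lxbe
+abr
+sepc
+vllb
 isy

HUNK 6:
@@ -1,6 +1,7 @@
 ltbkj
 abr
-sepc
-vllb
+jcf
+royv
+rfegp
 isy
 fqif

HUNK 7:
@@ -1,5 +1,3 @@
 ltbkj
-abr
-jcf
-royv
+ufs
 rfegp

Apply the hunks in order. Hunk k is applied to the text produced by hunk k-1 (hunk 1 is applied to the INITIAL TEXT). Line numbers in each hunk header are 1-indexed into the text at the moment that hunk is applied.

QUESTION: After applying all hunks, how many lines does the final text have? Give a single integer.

Answer: 5

Derivation:
Hunk 1: at line 2 remove [xjwe,hhzwf,zomvz] add [qdrn,ubcs] -> 6 lines: ltbkj zdylg qdrn ubcs isy fqif
Hunk 2: at line 1 remove [qdrn,ubcs] add [nulqd] -> 5 lines: ltbkj zdylg nulqd isy fqif
Hunk 3: at line 2 remove [nulqd] add [wjwfy] -> 5 lines: ltbkj zdylg wjwfy isy fqif
Hunk 4: at line 1 remove [wjwfy] add [irh,lxbe] -> 6 lines: ltbkj zdylg irh lxbe isy fqif
Hunk 5: at line 1 remove [zdylg,irh,lxbe] add [abr,sepc,vllb] -> 6 lines: ltbkj abr sepc vllb isy fqif
Hunk 6: at line 1 remove [sepc,vllb] add [jcf,royv,rfegp] -> 7 lines: ltbkj abr jcf royv rfegp isy fqif
Hunk 7: at line 1 remove [abr,jcf,royv] add [ufs] -> 5 lines: ltbkj ufs rfegp isy fqif
Final line count: 5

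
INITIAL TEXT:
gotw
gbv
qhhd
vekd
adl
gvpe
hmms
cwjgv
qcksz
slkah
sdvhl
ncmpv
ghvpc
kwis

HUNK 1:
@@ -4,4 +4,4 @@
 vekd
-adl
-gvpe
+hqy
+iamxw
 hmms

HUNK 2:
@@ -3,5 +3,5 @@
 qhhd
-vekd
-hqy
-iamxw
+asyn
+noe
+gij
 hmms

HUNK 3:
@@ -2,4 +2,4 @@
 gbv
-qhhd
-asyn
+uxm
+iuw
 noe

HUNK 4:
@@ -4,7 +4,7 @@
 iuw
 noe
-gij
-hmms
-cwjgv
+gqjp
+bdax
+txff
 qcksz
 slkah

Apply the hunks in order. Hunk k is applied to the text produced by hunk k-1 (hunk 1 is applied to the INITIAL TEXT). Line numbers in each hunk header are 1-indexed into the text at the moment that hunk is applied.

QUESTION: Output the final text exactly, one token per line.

Hunk 1: at line 4 remove [adl,gvpe] add [hqy,iamxw] -> 14 lines: gotw gbv qhhd vekd hqy iamxw hmms cwjgv qcksz slkah sdvhl ncmpv ghvpc kwis
Hunk 2: at line 3 remove [vekd,hqy,iamxw] add [asyn,noe,gij] -> 14 lines: gotw gbv qhhd asyn noe gij hmms cwjgv qcksz slkah sdvhl ncmpv ghvpc kwis
Hunk 3: at line 2 remove [qhhd,asyn] add [uxm,iuw] -> 14 lines: gotw gbv uxm iuw noe gij hmms cwjgv qcksz slkah sdvhl ncmpv ghvpc kwis
Hunk 4: at line 4 remove [gij,hmms,cwjgv] add [gqjp,bdax,txff] -> 14 lines: gotw gbv uxm iuw noe gqjp bdax txff qcksz slkah sdvhl ncmpv ghvpc kwis

Answer: gotw
gbv
uxm
iuw
noe
gqjp
bdax
txff
qcksz
slkah
sdvhl
ncmpv
ghvpc
kwis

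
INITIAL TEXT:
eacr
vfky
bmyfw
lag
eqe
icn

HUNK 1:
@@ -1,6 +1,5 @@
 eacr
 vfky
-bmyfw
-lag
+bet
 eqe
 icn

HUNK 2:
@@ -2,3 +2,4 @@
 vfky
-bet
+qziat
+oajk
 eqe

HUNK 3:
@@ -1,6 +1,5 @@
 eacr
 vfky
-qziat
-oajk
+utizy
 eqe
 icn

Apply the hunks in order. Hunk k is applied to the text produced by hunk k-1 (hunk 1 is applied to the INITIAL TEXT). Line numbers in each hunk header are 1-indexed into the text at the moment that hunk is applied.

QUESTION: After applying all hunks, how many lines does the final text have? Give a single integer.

Answer: 5

Derivation:
Hunk 1: at line 1 remove [bmyfw,lag] add [bet] -> 5 lines: eacr vfky bet eqe icn
Hunk 2: at line 2 remove [bet] add [qziat,oajk] -> 6 lines: eacr vfky qziat oajk eqe icn
Hunk 3: at line 1 remove [qziat,oajk] add [utizy] -> 5 lines: eacr vfky utizy eqe icn
Final line count: 5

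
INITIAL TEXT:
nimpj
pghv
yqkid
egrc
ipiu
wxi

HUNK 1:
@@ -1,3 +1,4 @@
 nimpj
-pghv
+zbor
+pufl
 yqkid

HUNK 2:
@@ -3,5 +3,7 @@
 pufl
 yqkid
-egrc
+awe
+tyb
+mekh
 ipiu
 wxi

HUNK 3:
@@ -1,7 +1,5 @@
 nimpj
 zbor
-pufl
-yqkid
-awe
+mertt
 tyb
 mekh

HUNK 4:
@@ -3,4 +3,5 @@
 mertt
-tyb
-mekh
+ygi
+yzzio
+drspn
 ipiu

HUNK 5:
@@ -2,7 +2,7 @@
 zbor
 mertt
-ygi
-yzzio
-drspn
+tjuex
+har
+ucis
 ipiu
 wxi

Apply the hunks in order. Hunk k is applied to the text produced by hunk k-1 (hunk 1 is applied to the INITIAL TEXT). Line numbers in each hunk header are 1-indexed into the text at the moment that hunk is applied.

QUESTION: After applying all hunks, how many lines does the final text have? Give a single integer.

Hunk 1: at line 1 remove [pghv] add [zbor,pufl] -> 7 lines: nimpj zbor pufl yqkid egrc ipiu wxi
Hunk 2: at line 3 remove [egrc] add [awe,tyb,mekh] -> 9 lines: nimpj zbor pufl yqkid awe tyb mekh ipiu wxi
Hunk 3: at line 1 remove [pufl,yqkid,awe] add [mertt] -> 7 lines: nimpj zbor mertt tyb mekh ipiu wxi
Hunk 4: at line 3 remove [tyb,mekh] add [ygi,yzzio,drspn] -> 8 lines: nimpj zbor mertt ygi yzzio drspn ipiu wxi
Hunk 5: at line 2 remove [ygi,yzzio,drspn] add [tjuex,har,ucis] -> 8 lines: nimpj zbor mertt tjuex har ucis ipiu wxi
Final line count: 8

Answer: 8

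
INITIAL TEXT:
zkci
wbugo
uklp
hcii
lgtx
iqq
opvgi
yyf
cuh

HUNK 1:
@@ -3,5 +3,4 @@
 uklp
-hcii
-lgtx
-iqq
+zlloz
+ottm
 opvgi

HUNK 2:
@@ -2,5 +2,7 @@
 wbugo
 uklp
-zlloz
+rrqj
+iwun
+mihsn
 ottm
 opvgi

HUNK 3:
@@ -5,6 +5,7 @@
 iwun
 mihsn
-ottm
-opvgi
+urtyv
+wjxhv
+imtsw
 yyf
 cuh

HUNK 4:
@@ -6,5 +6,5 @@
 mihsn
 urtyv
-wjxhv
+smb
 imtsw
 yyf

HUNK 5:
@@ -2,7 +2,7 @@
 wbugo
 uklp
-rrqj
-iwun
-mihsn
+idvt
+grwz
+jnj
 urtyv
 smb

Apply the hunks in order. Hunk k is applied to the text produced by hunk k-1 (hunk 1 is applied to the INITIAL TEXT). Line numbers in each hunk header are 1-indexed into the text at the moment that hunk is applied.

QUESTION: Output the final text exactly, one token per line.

Hunk 1: at line 3 remove [hcii,lgtx,iqq] add [zlloz,ottm] -> 8 lines: zkci wbugo uklp zlloz ottm opvgi yyf cuh
Hunk 2: at line 2 remove [zlloz] add [rrqj,iwun,mihsn] -> 10 lines: zkci wbugo uklp rrqj iwun mihsn ottm opvgi yyf cuh
Hunk 3: at line 5 remove [ottm,opvgi] add [urtyv,wjxhv,imtsw] -> 11 lines: zkci wbugo uklp rrqj iwun mihsn urtyv wjxhv imtsw yyf cuh
Hunk 4: at line 6 remove [wjxhv] add [smb] -> 11 lines: zkci wbugo uklp rrqj iwun mihsn urtyv smb imtsw yyf cuh
Hunk 5: at line 2 remove [rrqj,iwun,mihsn] add [idvt,grwz,jnj] -> 11 lines: zkci wbugo uklp idvt grwz jnj urtyv smb imtsw yyf cuh

Answer: zkci
wbugo
uklp
idvt
grwz
jnj
urtyv
smb
imtsw
yyf
cuh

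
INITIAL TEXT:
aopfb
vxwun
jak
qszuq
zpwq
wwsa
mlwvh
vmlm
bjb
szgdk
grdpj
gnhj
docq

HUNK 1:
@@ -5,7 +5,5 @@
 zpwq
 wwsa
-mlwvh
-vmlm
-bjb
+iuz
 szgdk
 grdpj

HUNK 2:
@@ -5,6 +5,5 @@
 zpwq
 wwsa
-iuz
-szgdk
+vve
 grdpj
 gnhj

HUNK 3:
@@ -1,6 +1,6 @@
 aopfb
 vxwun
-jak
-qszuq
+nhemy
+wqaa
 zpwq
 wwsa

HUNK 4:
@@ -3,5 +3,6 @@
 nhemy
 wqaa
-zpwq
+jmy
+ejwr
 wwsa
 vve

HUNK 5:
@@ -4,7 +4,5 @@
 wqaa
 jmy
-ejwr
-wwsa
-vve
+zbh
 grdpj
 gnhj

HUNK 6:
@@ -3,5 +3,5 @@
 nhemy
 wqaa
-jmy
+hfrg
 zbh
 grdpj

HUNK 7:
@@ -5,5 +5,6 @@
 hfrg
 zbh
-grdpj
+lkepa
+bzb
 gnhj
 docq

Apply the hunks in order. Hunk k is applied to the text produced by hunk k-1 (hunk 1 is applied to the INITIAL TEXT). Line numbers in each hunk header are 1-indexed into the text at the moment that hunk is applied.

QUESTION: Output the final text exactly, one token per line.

Hunk 1: at line 5 remove [mlwvh,vmlm,bjb] add [iuz] -> 11 lines: aopfb vxwun jak qszuq zpwq wwsa iuz szgdk grdpj gnhj docq
Hunk 2: at line 5 remove [iuz,szgdk] add [vve] -> 10 lines: aopfb vxwun jak qszuq zpwq wwsa vve grdpj gnhj docq
Hunk 3: at line 1 remove [jak,qszuq] add [nhemy,wqaa] -> 10 lines: aopfb vxwun nhemy wqaa zpwq wwsa vve grdpj gnhj docq
Hunk 4: at line 3 remove [zpwq] add [jmy,ejwr] -> 11 lines: aopfb vxwun nhemy wqaa jmy ejwr wwsa vve grdpj gnhj docq
Hunk 5: at line 4 remove [ejwr,wwsa,vve] add [zbh] -> 9 lines: aopfb vxwun nhemy wqaa jmy zbh grdpj gnhj docq
Hunk 6: at line 3 remove [jmy] add [hfrg] -> 9 lines: aopfb vxwun nhemy wqaa hfrg zbh grdpj gnhj docq
Hunk 7: at line 5 remove [grdpj] add [lkepa,bzb] -> 10 lines: aopfb vxwun nhemy wqaa hfrg zbh lkepa bzb gnhj docq

Answer: aopfb
vxwun
nhemy
wqaa
hfrg
zbh
lkepa
bzb
gnhj
docq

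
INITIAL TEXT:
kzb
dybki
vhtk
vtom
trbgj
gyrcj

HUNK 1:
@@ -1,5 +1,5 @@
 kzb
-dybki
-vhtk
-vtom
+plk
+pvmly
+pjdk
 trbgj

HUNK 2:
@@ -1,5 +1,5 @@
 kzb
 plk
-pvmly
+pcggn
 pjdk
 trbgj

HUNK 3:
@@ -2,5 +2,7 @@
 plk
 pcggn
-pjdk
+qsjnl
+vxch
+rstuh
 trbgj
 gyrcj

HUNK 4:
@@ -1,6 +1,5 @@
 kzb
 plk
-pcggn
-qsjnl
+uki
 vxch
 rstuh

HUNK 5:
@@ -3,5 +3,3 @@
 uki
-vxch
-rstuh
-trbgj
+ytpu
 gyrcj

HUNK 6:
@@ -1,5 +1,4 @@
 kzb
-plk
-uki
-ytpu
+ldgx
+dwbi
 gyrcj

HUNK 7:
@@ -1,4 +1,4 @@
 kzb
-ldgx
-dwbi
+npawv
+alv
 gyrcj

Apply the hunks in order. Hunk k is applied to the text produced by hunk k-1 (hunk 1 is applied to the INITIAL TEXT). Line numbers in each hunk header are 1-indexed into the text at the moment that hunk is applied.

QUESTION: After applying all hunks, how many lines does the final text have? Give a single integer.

Hunk 1: at line 1 remove [dybki,vhtk,vtom] add [plk,pvmly,pjdk] -> 6 lines: kzb plk pvmly pjdk trbgj gyrcj
Hunk 2: at line 1 remove [pvmly] add [pcggn] -> 6 lines: kzb plk pcggn pjdk trbgj gyrcj
Hunk 3: at line 2 remove [pjdk] add [qsjnl,vxch,rstuh] -> 8 lines: kzb plk pcggn qsjnl vxch rstuh trbgj gyrcj
Hunk 4: at line 1 remove [pcggn,qsjnl] add [uki] -> 7 lines: kzb plk uki vxch rstuh trbgj gyrcj
Hunk 5: at line 3 remove [vxch,rstuh,trbgj] add [ytpu] -> 5 lines: kzb plk uki ytpu gyrcj
Hunk 6: at line 1 remove [plk,uki,ytpu] add [ldgx,dwbi] -> 4 lines: kzb ldgx dwbi gyrcj
Hunk 7: at line 1 remove [ldgx,dwbi] add [npawv,alv] -> 4 lines: kzb npawv alv gyrcj
Final line count: 4

Answer: 4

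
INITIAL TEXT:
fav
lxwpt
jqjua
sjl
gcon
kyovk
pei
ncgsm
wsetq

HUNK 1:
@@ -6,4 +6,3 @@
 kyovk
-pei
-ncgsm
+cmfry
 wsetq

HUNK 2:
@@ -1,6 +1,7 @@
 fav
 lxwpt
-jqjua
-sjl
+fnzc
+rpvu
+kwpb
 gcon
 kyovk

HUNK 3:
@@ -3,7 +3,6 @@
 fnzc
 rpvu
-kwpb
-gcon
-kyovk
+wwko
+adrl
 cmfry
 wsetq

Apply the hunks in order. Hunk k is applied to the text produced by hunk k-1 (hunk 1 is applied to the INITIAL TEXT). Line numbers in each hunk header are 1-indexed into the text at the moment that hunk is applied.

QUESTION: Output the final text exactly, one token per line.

Hunk 1: at line 6 remove [pei,ncgsm] add [cmfry] -> 8 lines: fav lxwpt jqjua sjl gcon kyovk cmfry wsetq
Hunk 2: at line 1 remove [jqjua,sjl] add [fnzc,rpvu,kwpb] -> 9 lines: fav lxwpt fnzc rpvu kwpb gcon kyovk cmfry wsetq
Hunk 3: at line 3 remove [kwpb,gcon,kyovk] add [wwko,adrl] -> 8 lines: fav lxwpt fnzc rpvu wwko adrl cmfry wsetq

Answer: fav
lxwpt
fnzc
rpvu
wwko
adrl
cmfry
wsetq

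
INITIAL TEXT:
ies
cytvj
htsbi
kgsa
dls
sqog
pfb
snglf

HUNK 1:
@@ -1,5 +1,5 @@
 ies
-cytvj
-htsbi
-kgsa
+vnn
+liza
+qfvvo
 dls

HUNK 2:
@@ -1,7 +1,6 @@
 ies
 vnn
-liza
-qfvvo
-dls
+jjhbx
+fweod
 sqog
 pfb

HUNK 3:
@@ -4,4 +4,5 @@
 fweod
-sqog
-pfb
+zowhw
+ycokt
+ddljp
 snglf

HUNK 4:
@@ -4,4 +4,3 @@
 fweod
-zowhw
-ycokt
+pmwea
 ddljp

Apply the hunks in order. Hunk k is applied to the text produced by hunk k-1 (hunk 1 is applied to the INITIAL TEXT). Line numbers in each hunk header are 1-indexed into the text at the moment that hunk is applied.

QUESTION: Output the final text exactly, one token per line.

Answer: ies
vnn
jjhbx
fweod
pmwea
ddljp
snglf

Derivation:
Hunk 1: at line 1 remove [cytvj,htsbi,kgsa] add [vnn,liza,qfvvo] -> 8 lines: ies vnn liza qfvvo dls sqog pfb snglf
Hunk 2: at line 1 remove [liza,qfvvo,dls] add [jjhbx,fweod] -> 7 lines: ies vnn jjhbx fweod sqog pfb snglf
Hunk 3: at line 4 remove [sqog,pfb] add [zowhw,ycokt,ddljp] -> 8 lines: ies vnn jjhbx fweod zowhw ycokt ddljp snglf
Hunk 4: at line 4 remove [zowhw,ycokt] add [pmwea] -> 7 lines: ies vnn jjhbx fweod pmwea ddljp snglf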